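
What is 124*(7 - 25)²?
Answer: 40176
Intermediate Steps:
124*(7 - 25)² = 124*(-18)² = 124*324 = 40176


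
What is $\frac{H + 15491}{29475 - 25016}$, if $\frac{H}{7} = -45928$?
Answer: $- \frac{6245}{91} \approx -68.626$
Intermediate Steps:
$H = -321496$ ($H = 7 \left(-45928\right) = -321496$)
$\frac{H + 15491}{29475 - 25016} = \frac{-321496 + 15491}{29475 - 25016} = - \frac{306005}{4459} = \left(-306005\right) \frac{1}{4459} = - \frac{6245}{91}$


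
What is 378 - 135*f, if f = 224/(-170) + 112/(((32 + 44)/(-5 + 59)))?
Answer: -3290490/323 ≈ -10187.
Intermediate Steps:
f = 126392/1615 (f = 224*(-1/170) + 112/((76/54)) = -112/85 + 112/((76*(1/54))) = -112/85 + 112/(38/27) = -112/85 + 112*(27/38) = -112/85 + 1512/19 = 126392/1615 ≈ 78.261)
378 - 135*f = 378 - 135*126392/1615 = 378 - 3412584/323 = -3290490/323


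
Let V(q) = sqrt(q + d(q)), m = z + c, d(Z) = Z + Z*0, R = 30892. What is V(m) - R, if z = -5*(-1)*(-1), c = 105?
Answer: -30892 + 10*sqrt(2) ≈ -30878.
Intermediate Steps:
d(Z) = Z (d(Z) = Z + 0 = Z)
z = -5 (z = 5*(-1) = -5)
m = 100 (m = -5 + 105 = 100)
V(q) = sqrt(2)*sqrt(q) (V(q) = sqrt(q + q) = sqrt(2*q) = sqrt(2)*sqrt(q))
V(m) - R = sqrt(2)*sqrt(100) - 1*30892 = sqrt(2)*10 - 30892 = 10*sqrt(2) - 30892 = -30892 + 10*sqrt(2)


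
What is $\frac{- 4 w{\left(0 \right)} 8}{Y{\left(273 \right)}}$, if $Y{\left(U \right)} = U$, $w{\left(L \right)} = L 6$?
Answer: $0$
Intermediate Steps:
$w{\left(L \right)} = 6 L$
$\frac{- 4 w{\left(0 \right)} 8}{Y{\left(273 \right)}} = \frac{- 4 \cdot 6 \cdot 0 \cdot 8}{273} = \left(-4\right) 0 \cdot 8 \cdot \frac{1}{273} = 0 \cdot 8 \cdot \frac{1}{273} = 0 \cdot \frac{1}{273} = 0$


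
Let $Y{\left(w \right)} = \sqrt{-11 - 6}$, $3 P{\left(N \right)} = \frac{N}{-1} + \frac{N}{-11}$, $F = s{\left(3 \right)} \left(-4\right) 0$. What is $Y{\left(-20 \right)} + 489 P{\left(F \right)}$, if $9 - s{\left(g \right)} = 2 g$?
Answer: $i \sqrt{17} \approx 4.1231 i$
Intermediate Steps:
$s{\left(g \right)} = 9 - 2 g$
$F = 0$ ($F = \left(9 - 6\right) \left(-4\right) 0 = 3 \left(-4\right) 0 = \left(-12\right) 0 = 0$)
$P{\left(N \right)} = - \frac{4 N}{11}$ ($P{\left(N \right)} = \frac{\frac{N}{-1} + \frac{N}{-11}}{3} = \frac{N \left(-1\right) + N \left(- \frac{1}{11}\right)}{3} = \frac{- N - \frac{N}{11}}{3} = \frac{\left(- \frac{12}{11}\right) N}{3} = - \frac{4 N}{11}$)
$Y{\left(w \right)} = i \sqrt{17}$ ($Y{\left(w \right)} = \sqrt{-17} = i \sqrt{17}$)
$Y{\left(-20 \right)} + 489 P{\left(F \right)} = i \sqrt{17} + 489 \left(\left(- \frac{4}{11}\right) 0\right) = i \sqrt{17} + 489 \cdot 0 = i \sqrt{17} + 0 = i \sqrt{17}$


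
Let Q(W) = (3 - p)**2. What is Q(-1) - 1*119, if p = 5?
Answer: -115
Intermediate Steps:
Q(W) = 4 (Q(W) = (3 - 1*5)**2 = (3 - 5)**2 = (-2)**2 = 4)
Q(-1) - 1*119 = 4 - 1*119 = 4 - 119 = -115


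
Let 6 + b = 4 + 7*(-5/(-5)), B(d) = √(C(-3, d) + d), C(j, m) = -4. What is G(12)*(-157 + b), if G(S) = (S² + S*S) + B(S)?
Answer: -43776 - 304*√2 ≈ -44206.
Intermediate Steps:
B(d) = √(-4 + d)
G(S) = √(-4 + S) + 2*S² (G(S) = (S² + S*S) + √(-4 + S) = (S² + S²) + √(-4 + S) = 2*S² + √(-4 + S) = √(-4 + S) + 2*S²)
b = 5 (b = -6 + (4 + 7*(-5/(-5))) = -6 + (4 + 7*(-5*(-⅕))) = -6 + (4 + 7*1) = -6 + (4 + 7) = -6 + 11 = 5)
G(12)*(-157 + b) = (√(-4 + 12) + 2*12²)*(-157 + 5) = (√8 + 2*144)*(-152) = (2*√2 + 288)*(-152) = (288 + 2*√2)*(-152) = -43776 - 304*√2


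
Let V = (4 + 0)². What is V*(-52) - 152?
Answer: -984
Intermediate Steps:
V = 16 (V = 4² = 16)
V*(-52) - 152 = 16*(-52) - 152 = -832 - 152 = -984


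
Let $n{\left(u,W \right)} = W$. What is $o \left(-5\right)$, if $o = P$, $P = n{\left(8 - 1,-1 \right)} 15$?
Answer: $75$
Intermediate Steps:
$P = -15$ ($P = \left(-1\right) 15 = -15$)
$o = -15$
$o \left(-5\right) = \left(-15\right) \left(-5\right) = 75$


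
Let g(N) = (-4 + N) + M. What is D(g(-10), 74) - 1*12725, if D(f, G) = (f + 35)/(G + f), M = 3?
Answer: -267217/21 ≈ -12725.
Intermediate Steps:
g(N) = -1 + N (g(N) = (-4 + N) + 3 = -1 + N)
D(f, G) = (35 + f)/(G + f)
D(g(-10), 74) - 1*12725 = (35 + (-1 - 10))/(74 + (-1 - 10)) - 1*12725 = (35 - 11)/(74 - 11) - 12725 = 24/63 - 12725 = (1/63)*24 - 12725 = 8/21 - 12725 = -267217/21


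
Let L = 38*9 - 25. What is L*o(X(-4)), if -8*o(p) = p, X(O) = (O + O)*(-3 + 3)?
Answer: 0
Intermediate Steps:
L = 317 (L = 342 - 25 = 317)
X(O) = 0 (X(O) = (2*O)*0 = 0)
o(p) = -p/8
L*o(X(-4)) = 317*(-⅛*0) = 317*0 = 0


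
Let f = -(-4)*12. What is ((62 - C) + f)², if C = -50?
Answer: 25600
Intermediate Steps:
f = 48 (f = -4*(-12) = 48)
((62 - C) + f)² = ((62 - 1*(-50)) + 48)² = ((62 + 50) + 48)² = (112 + 48)² = 160² = 25600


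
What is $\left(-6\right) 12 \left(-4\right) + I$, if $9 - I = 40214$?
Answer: $-39917$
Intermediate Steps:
$I = -40205$ ($I = 9 - 40214 = -40205$)
$\left(-6\right) 12 \left(-4\right) + I = \left(-6\right) 12 \left(-4\right) - 40205 = \left(-72\right) \left(-4\right) - 40205 = 288 - 40205 = -39917$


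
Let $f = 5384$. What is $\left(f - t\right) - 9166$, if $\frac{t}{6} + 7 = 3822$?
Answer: $-26672$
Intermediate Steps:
$t = 22890$ ($t = -42 + 6 \cdot 3822 = -42 + 22932 = 22890$)
$\left(f - t\right) - 9166 = \left(5384 - 22890\right) - 9166 = -17506 - 9166 = -26672$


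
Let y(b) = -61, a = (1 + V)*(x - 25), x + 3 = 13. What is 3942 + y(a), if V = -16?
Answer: 3881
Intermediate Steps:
x = 10 (x = -3 + 13 = 10)
a = 225 (a = (1 - 16)*(10 - 25) = -15*(-15) = 225)
3942 + y(a) = 3942 - 61 = 3881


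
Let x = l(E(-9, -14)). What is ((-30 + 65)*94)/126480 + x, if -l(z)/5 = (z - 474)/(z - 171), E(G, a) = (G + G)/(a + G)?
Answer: -15267025/1100376 ≈ -13.874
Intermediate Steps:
E(G, a) = 2*G/(G + a) (E(G, a) = (2*G)/(G + a) = 2*G/(G + a))
l(z) = -5*(-474 + z)/(-171 + z) (l(z) = -5*(z - 474)/(z - 171) = -5*(-474 + z)/(-171 + z))
x = -3628/261 (x = 5*(474 - 2*(-9)/(-9 - 14))/(-171 + 2*(-9)/(-9 - 14)) = 5*(474 - 2*(-9)/(-23))/(-171 + 2*(-9)/(-23)) = 5*(474 - 2*(-9)*(-1)/23)/(-171 + 2*(-9)*(-1/23)) = 5*(474 - 1*18/23)/(-171 + 18/23) = 5*(474 - 18/23)/(-3915/23) = 5*(-23/3915)*(10884/23) = -3628/261 ≈ -13.900)
((-30 + 65)*94)/126480 + x = ((-30 + 65)*94)/126480 - 3628/261 = (35*94)*(1/126480) - 3628/261 = 3290*(1/126480) - 3628/261 = 329/12648 - 3628/261 = -15267025/1100376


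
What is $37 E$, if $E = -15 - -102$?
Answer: $3219$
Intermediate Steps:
$E = 87$ ($E = -15 + 102 = 87$)
$37 E = 37 \cdot 87 = 3219$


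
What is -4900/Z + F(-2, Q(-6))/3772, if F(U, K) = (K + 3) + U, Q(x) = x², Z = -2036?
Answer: 4639533/1919948 ≈ 2.4165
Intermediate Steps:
F(U, K) = 3 + K + U (F(U, K) = (3 + K) + U = 3 + K + U)
-4900/Z + F(-2, Q(-6))/3772 = -4900/(-2036) + (3 + (-6)² - 2)/3772 = -4900*(-1/2036) + (3 + 36 - 2)*(1/3772) = 1225/509 + 37*(1/3772) = 1225/509 + 37/3772 = 4639533/1919948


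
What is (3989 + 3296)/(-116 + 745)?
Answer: 7285/629 ≈ 11.582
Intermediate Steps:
(3989 + 3296)/(-116 + 745) = 7285/629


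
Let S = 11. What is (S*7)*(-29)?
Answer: -2233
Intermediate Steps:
(S*7)*(-29) = (11*7)*(-29) = 77*(-29) = -2233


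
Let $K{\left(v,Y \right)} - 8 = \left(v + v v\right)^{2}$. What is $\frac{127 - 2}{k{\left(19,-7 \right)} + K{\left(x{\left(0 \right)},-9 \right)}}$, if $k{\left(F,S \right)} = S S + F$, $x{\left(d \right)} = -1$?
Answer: $\frac{125}{76} \approx 1.6447$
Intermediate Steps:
$k{\left(F,S \right)} = F + S^{2}$ ($k{\left(F,S \right)} = S^{2} + F = F + S^{2}$)
$K{\left(v,Y \right)} = 8 + \left(v + v^{2}\right)^{2}$ ($K{\left(v,Y \right)} = 8 + \left(v + v v\right)^{2} = 8 + \left(v + v^{2}\right)^{2}$)
$\frac{127 - 2}{k{\left(19,-7 \right)} + K{\left(x{\left(0 \right)},-9 \right)}} = \frac{127 - 2}{\left(19 + \left(-7\right)^{2}\right) + \left(8 + \left(-1\right)^{2} \left(1 - 1\right)^{2}\right)} = \frac{125}{\left(19 + 49\right) + \left(8 + 1 \cdot 0^{2}\right)} = \frac{125}{68 + \left(8 + 1 \cdot 0\right)} = \frac{125}{68 + \left(8 + 0\right)} = \frac{125}{68 + 8} = \frac{125}{76}$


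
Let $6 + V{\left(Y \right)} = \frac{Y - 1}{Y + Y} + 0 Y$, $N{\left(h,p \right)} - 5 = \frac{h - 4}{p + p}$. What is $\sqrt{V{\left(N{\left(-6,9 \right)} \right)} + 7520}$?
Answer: $\frac{\sqrt{3005755}}{20} \approx 86.686$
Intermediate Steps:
$N{\left(h,p \right)} = 5 + \frac{-4 + h}{2 p}$ ($N{\left(h,p \right)} = 5 + \frac{h - 4}{p + p} = 5 + \frac{-4 + h}{2 p}$)
$V{\left(Y \right)} = -6 + \frac{-1 + Y}{2 Y}$ ($V{\left(Y \right)} = -6 + \left(\frac{Y - 1}{Y + Y} + 0 Y\right) = -6 + \left(\frac{-1 + Y}{2 Y} + 0\right) = -6 + \frac{-1 + Y}{2 Y}$)
$\sqrt{V{\left(N{\left(-6,9 \right)} \right)} + 7520} = \sqrt{\frac{-1 - 11 \frac{-4 - 6 + 10 \cdot 9}{2 \cdot 9}}{2 \frac{-4 - 6 + 10 \cdot 9}{2 \cdot 9}} + 7520} = \sqrt{\frac{-1 - 11 \cdot \frac{1}{2} \cdot \frac{1}{9} \left(-4 - 6 + 90\right)}{2 \cdot \frac{1}{2} \cdot \frac{1}{9} \left(-4 - 6 + 90\right)} + 7520} = \sqrt{\frac{-1 - 11 \cdot \frac{1}{2} \cdot \frac{1}{9} \cdot 80}{2 \cdot \frac{1}{2} \cdot \frac{1}{9} \cdot 80} + 7520} = \sqrt{\frac{-1 - \frac{440}{9}}{2 \cdot \frac{40}{9}} + 7520} = \sqrt{\frac{1}{2} \cdot \frac{9}{40} \left(-1 - \frac{440}{9}\right) + 7520} = \sqrt{\frac{1}{2} \cdot \frac{9}{40} \left(- \frac{449}{9}\right) + 7520} = \sqrt{- \frac{449}{80} + 7520} = \sqrt{\frac{601151}{80}} = \frac{\sqrt{3005755}}{20}$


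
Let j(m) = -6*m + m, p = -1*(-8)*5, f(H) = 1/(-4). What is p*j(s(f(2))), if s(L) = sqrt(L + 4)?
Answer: -100*sqrt(15) ≈ -387.30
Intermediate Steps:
f(H) = -1/4
s(L) = sqrt(4 + L)
p = 40 (p = 8*5 = 40)
j(m) = -5*m
p*j(s(f(2))) = 40*(-5*sqrt(4 - 1/4)) = 40*(-5*sqrt(15)/2) = -100*sqrt(15)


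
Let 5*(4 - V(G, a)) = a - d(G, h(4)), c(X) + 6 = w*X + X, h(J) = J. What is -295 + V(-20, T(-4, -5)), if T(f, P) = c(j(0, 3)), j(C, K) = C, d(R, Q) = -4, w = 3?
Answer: -1453/5 ≈ -290.60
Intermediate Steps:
c(X) = -6 + 4*X (c(X) = -6 + (3*X + X) = -6 + 4*X)
T(f, P) = -6 (T(f, P) = -6 + 4*0 = -6 + 0 = -6)
V(G, a) = 16/5 - a/5 (V(G, a) = 4 - (a - 1*(-4))/5 = 4 - (a + 4)/5 = 4 - (4 + a)/5 = 4 + (-⅘ - a/5) = 16/5 - a/5)
-295 + V(-20, T(-4, -5)) = -295 + (16/5 - ⅕*(-6)) = -295 + (16/5 + 6/5) = -295 + 22/5 = -1453/5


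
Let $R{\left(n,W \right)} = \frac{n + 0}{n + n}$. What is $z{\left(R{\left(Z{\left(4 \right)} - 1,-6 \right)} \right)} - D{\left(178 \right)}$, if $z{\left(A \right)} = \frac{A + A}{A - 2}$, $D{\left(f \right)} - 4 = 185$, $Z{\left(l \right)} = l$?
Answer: $- \frac{569}{3} \approx -189.67$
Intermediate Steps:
$D{\left(f \right)} = 189$ ($D{\left(f \right)} = 4 + 185 = 189$)
$R{\left(n,W \right)} = \frac{1}{2}$ ($R{\left(n,W \right)} = \frac{n}{2 n} = n \frac{1}{2 n} = \frac{1}{2}$)
$z{\left(A \right)} = \frac{2 A}{-2 + A}$
$z{\left(R{\left(Z{\left(4 \right)} - 1,-6 \right)} \right)} - D{\left(178 \right)} = 2 \cdot \frac{1}{2} \frac{1}{-2 + \frac{1}{2}} - 189 = 2 \cdot \frac{1}{2} \frac{1}{- \frac{3}{2}} - 189 = 2 \cdot \frac{1}{2} \left(- \frac{2}{3}\right) - 189 = - \frac{2}{3} - 189 = - \frac{569}{3}$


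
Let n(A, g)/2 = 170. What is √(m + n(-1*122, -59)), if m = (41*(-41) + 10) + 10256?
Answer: 5*√357 ≈ 94.472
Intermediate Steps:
n(A, g) = 340 (n(A, g) = 2*170 = 340)
m = 8585 (m = (-1681 + 10) + 10256 = -1671 + 10256 = 8585)
√(m + n(-1*122, -59)) = √(8585 + 340) = √8925 = 5*√357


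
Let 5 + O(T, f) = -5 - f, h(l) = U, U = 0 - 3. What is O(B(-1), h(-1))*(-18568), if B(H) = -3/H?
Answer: 129976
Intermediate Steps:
U = -3
h(l) = -3
O(T, f) = -10 - f (O(T, f) = -5 + (-5 - f) = -10 - f)
O(B(-1), h(-1))*(-18568) = (-10 - 1*(-3))*(-18568) = (-10 + 3)*(-18568) = -7*(-18568) = 129976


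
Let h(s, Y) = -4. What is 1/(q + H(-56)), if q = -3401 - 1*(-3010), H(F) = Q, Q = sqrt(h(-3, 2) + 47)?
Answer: -391/152838 - sqrt(43)/152838 ≈ -0.0026012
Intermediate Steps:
Q = sqrt(43) (Q = sqrt(-4 + 47) = sqrt(43) ≈ 6.5574)
H(F) = sqrt(43)
q = -391 (q = -3401 + 3010 = -391)
1/(q + H(-56)) = 1/(-391 + sqrt(43))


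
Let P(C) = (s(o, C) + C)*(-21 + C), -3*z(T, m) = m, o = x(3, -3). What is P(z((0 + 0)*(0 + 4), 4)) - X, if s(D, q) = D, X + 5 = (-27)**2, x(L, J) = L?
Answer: -6851/9 ≈ -761.22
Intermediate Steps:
o = 3
X = 724 (X = -5 + (-27)**2 = -5 + 729 = 724)
z(T, m) = -m/3
P(C) = (-21 + C)*(3 + C) (P(C) = (3 + C)*(-21 + C) = (-21 + C)*(3 + C))
P(z((0 + 0)*(0 + 4), 4)) - X = (-63 + (-1/3*4)**2 - (-6)*4) - 1*724 = (-63 + (-4/3)**2 - 18*(-4/3)) - 724 = (-63 + 16/9 + 24) - 724 = -335/9 - 724 = -6851/9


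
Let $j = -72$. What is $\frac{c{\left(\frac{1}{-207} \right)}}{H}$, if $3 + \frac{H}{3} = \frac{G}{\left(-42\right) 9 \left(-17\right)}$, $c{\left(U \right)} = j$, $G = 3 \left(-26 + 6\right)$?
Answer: $\frac{25704}{3223} \approx 7.9752$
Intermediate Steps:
$G = -60$ ($G = 3 \left(-20\right) = -60$)
$c{\left(U \right)} = -72$
$H = - \frac{3223}{357}$ ($H = -9 + 3 \left(- \frac{60}{\left(-42\right) 9 \left(-17\right)}\right) = -9 + 3 \left(- \frac{60}{\left(-378\right) \left(-17\right)}\right) = -9 + 3 \left(- \frac{60}{6426}\right) = -9 + 3 \left(\left(-60\right) \frac{1}{6426}\right) = -9 + 3 \left(- \frac{10}{1071}\right) = -9 - \frac{10}{357} = - \frac{3223}{357} \approx -9.028$)
$\frac{c{\left(\frac{1}{-207} \right)}}{H} = - \frac{72}{- \frac{3223}{357}} = \left(-72\right) \left(- \frac{357}{3223}\right) = \frac{25704}{3223}$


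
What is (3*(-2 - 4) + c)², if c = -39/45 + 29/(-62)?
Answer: 323316361/864900 ≈ 373.82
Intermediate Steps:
c = -1241/930 (c = -39*1/45 + 29*(-1/62) = -13/15 - 29/62 = -1241/930 ≈ -1.3344)
(3*(-2 - 4) + c)² = (3*(-2 - 4) - 1241/930)² = (3*(-6) - 1241/930)² = (-18 - 1241/930)² = (-17981/930)² = 323316361/864900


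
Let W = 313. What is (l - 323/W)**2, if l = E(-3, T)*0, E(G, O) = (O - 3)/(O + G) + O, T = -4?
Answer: 104329/97969 ≈ 1.0649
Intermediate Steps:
E(G, O) = O + (-3 + O)/(G + O) (E(G, O) = (-3 + O)/(G + O) + O = O + (-3 + O)/(G + O))
l = 0 (l = ((-3 - 4 + (-4)**2 - 3*(-4))/(-3 - 4))*0 = ((-3 - 4 + 16 + 12)/(-7))*0 = -1/7*21*0 = -3*0 = 0)
(l - 323/W)**2 = (0 - 323/313)**2 = (-323/313)**2 = 104329/97969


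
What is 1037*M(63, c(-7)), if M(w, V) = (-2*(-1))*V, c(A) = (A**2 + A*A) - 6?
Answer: 190808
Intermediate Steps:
c(A) = -6 + 2*A**2 (c(A) = (A**2 + A**2) - 6 = 2*A**2 - 6 = -6 + 2*A**2)
M(w, V) = 2*V
1037*M(63, c(-7)) = 1037*(2*(-6 + 2*(-7)**2)) = 1037*(2*(-6 + 2*49)) = 1037*(2*(-6 + 98)) = 1037*(2*92) = 1037*184 = 190808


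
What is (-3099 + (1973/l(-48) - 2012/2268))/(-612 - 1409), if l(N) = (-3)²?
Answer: 1633337/1145907 ≈ 1.4254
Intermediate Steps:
l(N) = 9
(-3099 + (1973/l(-48) - 2012/2268))/(-612 - 1409) = (-3099 + (1973/9 - 2012/2268))/(-612 - 1409) = (-3099 + (1973*(⅑) - 2012*1/2268))/(-2021) = (-3099 + (1973/9 - 503/567))*(-1/2021) = (-3099 + 123796/567)*(-1/2021) = -1633337/567*(-1/2021) = 1633337/1145907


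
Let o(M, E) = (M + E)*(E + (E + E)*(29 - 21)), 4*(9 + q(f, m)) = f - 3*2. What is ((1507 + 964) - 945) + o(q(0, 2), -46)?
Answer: 45709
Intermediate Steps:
q(f, m) = -21/2 + f/4 (q(f, m) = -9 + (f - 3*2)/4 = -9 + (f - 6)/4 = -9 + (-6 + f)/4 = -9 + (-3/2 + f/4) = -21/2 + f/4)
o(M, E) = 17*E*(E + M) (o(M, E) = (E + M)*(E + (2*E)*8) = (E + M)*(E + 16*E) = (E + M)*(17*E) = 17*E*(E + M))
((1507 + 964) - 945) + o(q(0, 2), -46) = ((1507 + 964) - 945) + 17*(-46)*(-46 + (-21/2 + (¼)*0)) = (2471 - 945) + 17*(-46)*(-46 + (-21/2 + 0)) = 1526 + 17*(-46)*(-46 - 21/2) = 1526 + 17*(-46)*(-113/2) = 1526 + 44183 = 45709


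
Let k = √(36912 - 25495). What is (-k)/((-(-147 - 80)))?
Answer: -7*√233/227 ≈ -0.47071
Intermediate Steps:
k = 7*√233 (k = √11417 = 7*√233 ≈ 106.85)
(-k)/((-(-147 - 80))) = (-7*√233)/((-(-147 - 80))) = (-7*√233)/((-1*(-227))) = -7*√233/227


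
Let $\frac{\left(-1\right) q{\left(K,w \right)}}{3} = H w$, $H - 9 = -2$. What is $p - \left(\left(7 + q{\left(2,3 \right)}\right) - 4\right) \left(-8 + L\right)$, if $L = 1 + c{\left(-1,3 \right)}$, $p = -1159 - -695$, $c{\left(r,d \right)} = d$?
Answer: $-704$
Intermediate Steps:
$H = 7$ ($H = 9 - 2 = 7$)
$q{\left(K,w \right)} = - 21 w$ ($q{\left(K,w \right)} = - 3 \cdot 7 w = - 21 w$)
$p = -464$ ($p = -1159 + 695 = -464$)
$L = 4$ ($L = 1 + 3 = 4$)
$p - \left(\left(7 + q{\left(2,3 \right)}\right) - 4\right) \left(-8 + L\right) = -464 - \left(\left(7 - 63\right) - 4\right) \left(-8 + 4\right) = -464 - \left(\left(7 - 63\right) - 4\right) \left(-4\right) = -464 - \left(-56 - 4\right) \left(-4\right) = -464 - \left(-60\right) \left(-4\right) = -464 - 240 = -704$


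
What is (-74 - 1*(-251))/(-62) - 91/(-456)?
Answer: -37535/14136 ≈ -2.6553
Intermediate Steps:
(-74 - 1*(-251))/(-62) - 91/(-456) = (-74 + 251)*(-1/62) - 91*(-1/456) = 177*(-1/62) + 91/456 = -177/62 + 91/456 = -37535/14136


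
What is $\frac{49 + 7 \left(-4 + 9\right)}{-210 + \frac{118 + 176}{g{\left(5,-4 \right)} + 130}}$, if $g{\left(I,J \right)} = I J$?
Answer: $- \frac{220}{543} \approx -0.40516$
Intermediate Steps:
$\frac{49 + 7 \left(-4 + 9\right)}{-210 + \frac{118 + 176}{g{\left(5,-4 \right)} + 130}} = \frac{49 + 7 \left(-4 + 9\right)}{-210 + \frac{118 + 176}{5 \left(-4\right) + 130}} = \frac{49 + 7 \cdot 5}{-210 + \frac{294}{-20 + 130}} = \frac{49 + 35}{-210 + \frac{294}{110}} = \frac{84}{-210 + 294 \cdot \frac{1}{110}} = \frac{84}{-210 + \frac{147}{55}} = \frac{84}{- \frac{11403}{55}} = 84 \left(- \frac{55}{11403}\right) = - \frac{220}{543}$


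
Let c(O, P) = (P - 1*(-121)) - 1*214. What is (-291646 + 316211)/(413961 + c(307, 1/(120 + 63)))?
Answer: 899079/15147569 ≈ 0.059355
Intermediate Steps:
c(O, P) = -93 + P (c(O, P) = (P + 121) - 214 = (121 + P) - 214 = -93 + P)
(-291646 + 316211)/(413961 + c(307, 1/(120 + 63))) = (-291646 + 316211)/(413961 + (-93 + 1/(120 + 63))) = 24565/(413961 + (-93 + 1/183)) = 24565/(413961 - 17018/183) = 24565/(75737845/183) = 24565*(183/75737845) = 899079/15147569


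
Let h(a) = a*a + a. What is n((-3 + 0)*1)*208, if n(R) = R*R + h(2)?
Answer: 3120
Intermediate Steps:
h(a) = a + a² (h(a) = a² + a = a + a²)
n(R) = 6 + R² (n(R) = R*R + 2*(1 + 2) = R² + 2*3 = R² + 6 = 6 + R²)
n((-3 + 0)*1)*208 = (6 + ((-3 + 0)*1)²)*208 = (6 + (-3*1)²)*208 = (6 + (-3)²)*208 = (6 + 9)*208 = 15*208 = 3120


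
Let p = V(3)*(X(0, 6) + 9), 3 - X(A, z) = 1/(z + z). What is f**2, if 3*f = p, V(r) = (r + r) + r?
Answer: 20449/16 ≈ 1278.1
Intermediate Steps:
V(r) = 3*r (V(r) = 2*r + r = 3*r)
X(A, z) = 3 - 1/(2*z) (X(A, z) = 3 - 1/(z + z) = 3 - 1/(2*z))
p = 429/4 (p = (3*3)*((3 - 1/2/6) + 9) = 9*((3 - 1/2*1/6) + 9) = 9*((3 - 1/12) + 9) = 9*(35/12 + 9) = 9*(143/12) = 429/4 ≈ 107.25)
f = 143/4 (f = (1/3)*(429/4) = 143/4 ≈ 35.750)
f**2 = (143/4)**2 = 20449/16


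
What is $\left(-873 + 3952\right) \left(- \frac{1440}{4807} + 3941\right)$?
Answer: $\frac{58325333813}{4807} \approx 1.2133 \cdot 10^{7}$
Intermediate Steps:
$\left(-873 + 3952\right) \left(- \frac{1440}{4807} + 3941\right) = 3079 \left(\left(-1440\right) \frac{1}{4807} + 3941\right) = 3079 \left(- \frac{1440}{4807} + 3941\right) = 3079 \cdot \frac{18942947}{4807} = \frac{58325333813}{4807}$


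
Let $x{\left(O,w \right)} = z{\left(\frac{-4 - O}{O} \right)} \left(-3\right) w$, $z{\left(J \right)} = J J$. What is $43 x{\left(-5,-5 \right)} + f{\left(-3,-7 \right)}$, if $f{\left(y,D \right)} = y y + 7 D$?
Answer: $- \frac{71}{5} \approx -14.2$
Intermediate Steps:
$f{\left(y,D \right)} = y^{2} + 7 D$
$z{\left(J \right)} = J^{2}$
$x{\left(O,w \right)} = - \frac{3 w \left(-4 - O\right)^{2}}{O^{2}}$ ($x{\left(O,w \right)} = \left(\frac{-4 - O}{O}\right)^{2} \left(-3\right) w = \frac{\left(-4 - O\right)^{2}}{O^{2}} \left(-3\right) w = - \frac{3 \left(-4 - O\right)^{2}}{O^{2}} w = - \frac{3 w \left(-4 - O\right)^{2}}{O^{2}}$)
$43 x{\left(-5,-5 \right)} + f{\left(-3,-7 \right)} = 43 \left(\left(-3\right) \left(-5\right) \frac{1}{25} \left(4 - 5\right)^{2}\right) + \left(\left(-3\right)^{2} + 7 \left(-7\right)\right) = 43 \left(\left(-3\right) \left(-5\right) \frac{1}{25} \left(-1\right)^{2}\right) + \left(9 - 49\right) = 43 \left(\left(-3\right) \left(-5\right) \frac{1}{25} \cdot 1\right) - 40 = 43 \cdot \frac{3}{5} - 40 = \frac{129}{5} - 40 = - \frac{71}{5}$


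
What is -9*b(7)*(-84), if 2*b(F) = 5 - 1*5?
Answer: 0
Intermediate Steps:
b(F) = 0 (b(F) = (5 - 1*5)/2 = (5 - 5)/2 = (½)*0 = 0)
-9*b(7)*(-84) = -9*0*(-84) = 0*(-84) = 0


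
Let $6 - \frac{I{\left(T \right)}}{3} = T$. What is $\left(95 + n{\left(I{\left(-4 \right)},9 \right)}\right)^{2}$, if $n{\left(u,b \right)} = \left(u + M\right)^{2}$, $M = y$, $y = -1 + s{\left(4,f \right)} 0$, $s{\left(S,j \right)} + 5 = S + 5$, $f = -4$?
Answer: $876096$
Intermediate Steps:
$I{\left(T \right)} = 18 - 3 T$
$s{\left(S,j \right)} = S$ ($s{\left(S,j \right)} = -5 + \left(S + 5\right) = -5 + \left(5 + S\right) = S$)
$y = -1$ ($y = -1 + 4 \cdot 0 = -1 + 0 = -1$)
$M = -1$
$n{\left(u,b \right)} = \left(-1 + u\right)^{2}$ ($n{\left(u,b \right)} = \left(u - 1\right)^{2} = \left(-1 + u\right)^{2}$)
$\left(95 + n{\left(I{\left(-4 \right)},9 \right)}\right)^{2} = \left(95 + \left(-1 + \left(18 - -12\right)\right)^{2}\right)^{2} = \left(95 + \left(-1 + \left(18 + 12\right)\right)^{2}\right)^{2} = \left(95 + \left(-1 + 30\right)^{2}\right)^{2} = \left(95 + 29^{2}\right)^{2} = \left(95 + 841\right)^{2} = 936^{2} = 876096$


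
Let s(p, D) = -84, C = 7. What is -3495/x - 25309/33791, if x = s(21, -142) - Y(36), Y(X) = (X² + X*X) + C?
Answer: 50195498/90661253 ≈ 0.55366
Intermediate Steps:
Y(X) = 7 + 2*X² (Y(X) = (X² + X*X) + 7 = (X² + X²) + 7 = 2*X² + 7 = 7 + 2*X²)
x = -2683 (x = -84 - (7 + 2*36²) = -84 - (7 + 2*1296) = -84 - (7 + 2592) = -84 - 1*2599 = -84 - 2599 = -2683)
-3495/x - 25309/33791 = -3495/(-2683) - 25309/33791 = -3495*(-1/2683) - 25309*1/33791 = 3495/2683 - 25309/33791 = 50195498/90661253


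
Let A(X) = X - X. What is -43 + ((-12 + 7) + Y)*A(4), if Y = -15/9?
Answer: -43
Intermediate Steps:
Y = -5/3 (Y = -15*⅑ = -5/3 ≈ -1.6667)
A(X) = 0
-43 + ((-12 + 7) + Y)*A(4) = -43 + ((-12 + 7) - 5/3)*0 = -43 + (-5 - 5/3)*0 = -43 - 20/3*0 = -43 + 0 = -43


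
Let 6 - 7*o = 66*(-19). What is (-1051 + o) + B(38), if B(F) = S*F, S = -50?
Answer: -2771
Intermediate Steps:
o = 180 (o = 6/7 - 66*(-19)/7 = 6/7 - ⅐*(-1254) = 6/7 + 1254/7 = 180)
B(F) = -50*F
(-1051 + o) + B(38) = (-1051 + 180) - 50*38 = -871 - 1900 = -2771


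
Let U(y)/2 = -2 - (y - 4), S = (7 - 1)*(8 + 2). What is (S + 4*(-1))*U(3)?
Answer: -112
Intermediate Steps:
S = 60 (S = 6*10 = 60)
U(y) = 4 - 2*y (U(y) = 2*(-2 - (y - 4)) = 2*(-2 - (-4 + y)) = 2*(-2 + (4 - y)) = 2*(2 - y) = 4 - 2*y)
(S + 4*(-1))*U(3) = (60 + 4*(-1))*(4 - 2*3) = (60 - 4)*(4 - 6) = 56*(-2) = -112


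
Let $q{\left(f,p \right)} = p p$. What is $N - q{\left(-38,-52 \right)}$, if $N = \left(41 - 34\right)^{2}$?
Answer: $-2655$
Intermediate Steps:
$q{\left(f,p \right)} = p^{2}$
$N = 49$ ($N = 7^{2} = 49$)
$N - q{\left(-38,-52 \right)} = 49 - \left(-52\right)^{2} = 49 - 2704 = -2655$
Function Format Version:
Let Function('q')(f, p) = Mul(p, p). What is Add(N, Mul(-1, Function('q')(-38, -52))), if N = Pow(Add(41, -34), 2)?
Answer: -2655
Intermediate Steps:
Function('q')(f, p) = Pow(p, 2)
N = 49 (N = Pow(7, 2) = 49)
Add(N, Mul(-1, Function('q')(-38, -52))) = Add(49, Mul(-1, Pow(-52, 2))) = Add(49, Mul(-1, 2704)) = Add(49, -2704) = -2655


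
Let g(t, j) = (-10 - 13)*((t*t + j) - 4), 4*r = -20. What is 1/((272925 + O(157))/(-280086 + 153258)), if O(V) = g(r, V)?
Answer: -126828/268831 ≈ -0.47178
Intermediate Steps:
r = -5 (r = (¼)*(-20) = -5)
g(t, j) = 92 - 23*j - 23*t² (g(t, j) = -23*((t² + j) - 4) = -23*((j + t²) - 4) = -23*(-4 + j + t²) = 92 - 23*j - 23*t²)
O(V) = -483 - 23*V (O(V) = 92 - 23*V - 23*(-5)² = 92 - 23*V - 23*25 = 92 - 23*V - 575 = -483 - 23*V)
1/((272925 + O(157))/(-280086 + 153258)) = 1/((272925 + (-483 - 23*157))/(-280086 + 153258)) = 1/((272925 + (-483 - 3611))/(-126828)) = 1/((272925 - 4094)*(-1/126828)) = 1/(268831*(-1/126828)) = 1/(-268831/126828) = -126828/268831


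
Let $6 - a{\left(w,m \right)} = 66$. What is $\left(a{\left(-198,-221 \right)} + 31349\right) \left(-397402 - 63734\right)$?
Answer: $-14428484304$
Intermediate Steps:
$a{\left(w,m \right)} = -60$ ($a{\left(w,m \right)} = 6 - 66 = -60$)
$\left(a{\left(-198,-221 \right)} + 31349\right) \left(-397402 - 63734\right) = \left(-60 + 31349\right) \left(-397402 - 63734\right) = 31289 \left(-397402 - 63734\right) = 31289 \left(-461136\right) = -14428484304$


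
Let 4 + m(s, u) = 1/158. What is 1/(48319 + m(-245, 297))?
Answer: 158/7633771 ≈ 2.0698e-5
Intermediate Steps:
m(s, u) = -631/158 (m(s, u) = -4 + 1/158 = -631/158)
1/(48319 + m(-245, 297)) = 1/(48319 - 631/158) = 1/(7633771/158) = 158/7633771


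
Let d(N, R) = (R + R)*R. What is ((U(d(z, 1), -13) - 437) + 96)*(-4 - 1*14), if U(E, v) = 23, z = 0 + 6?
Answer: 5724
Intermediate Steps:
z = 6
d(N, R) = 2*R² (d(N, R) = (2*R)*R = 2*R²)
((U(d(z, 1), -13) - 437) + 96)*(-4 - 1*14) = ((23 - 437) + 96)*(-4 - 1*14) = (-414 + 96)*(-4 - 14) = -318*(-18) = 5724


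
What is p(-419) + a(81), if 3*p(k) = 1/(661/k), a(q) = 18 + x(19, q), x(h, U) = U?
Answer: 195898/1983 ≈ 98.789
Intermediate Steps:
a(q) = 18 + q
p(k) = k/1983 (p(k) = 1/(3*((661/k))) = (k/661)/3 = k/1983)
p(-419) + a(81) = (1/1983)*(-419) + (18 + 81) = -419/1983 + 99 = 195898/1983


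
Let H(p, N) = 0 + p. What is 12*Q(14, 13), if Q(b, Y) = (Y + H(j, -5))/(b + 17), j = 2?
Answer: 180/31 ≈ 5.8064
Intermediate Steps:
H(p, N) = p
Q(b, Y) = (2 + Y)/(17 + b) (Q(b, Y) = (Y + 2)/(b + 17) = (2 + Y)/(17 + b))
12*Q(14, 13) = 12*((2 + 13)/(17 + 14)) = 12*(15/31) = 180/31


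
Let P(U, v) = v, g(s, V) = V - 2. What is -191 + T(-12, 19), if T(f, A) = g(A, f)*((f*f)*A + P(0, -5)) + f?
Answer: -38437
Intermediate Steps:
g(s, V) = -2 + V
T(f, A) = f + (-5 + A*f**2)*(-2 + f) (T(f, A) = (-2 + f)*((f*f)*A - 5) + f = (-2 + f)*(f**2*A - 5) + f = (-2 + f)*(A*f**2 - 5) + f = (-2 + f)*(-5 + A*f**2) + f = (-5 + A*f**2)*(-2 + f) + f = f + (-5 + A*f**2)*(-2 + f))
-191 + T(-12, 19) = -191 + (10 - 4*(-12) + 19*(-12)**2*(-2 - 12)) = -191 + (10 + 48 + 19*144*(-14)) = -191 + (10 + 48 - 38304) = -191 - 38246 = -38437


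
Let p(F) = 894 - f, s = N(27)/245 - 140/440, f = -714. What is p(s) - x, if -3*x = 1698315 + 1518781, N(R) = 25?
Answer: 3221920/3 ≈ 1.0740e+6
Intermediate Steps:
s = -233/1078 (s = 25/245 - 140/440 = 25*(1/245) - 140*1/440 = 5/49 - 7/22 = -233/1078 ≈ -0.21614)
p(F) = 1608 (p(F) = 894 - 1*(-714) = 894 + 714 = 1608)
x = -3217096/3 (x = -(1698315 + 1518781)/3 = -⅓*3217096 = -3217096/3 ≈ -1.0724e+6)
p(s) - x = 1608 - 1*(-3217096/3) = 1608 + 3217096/3 = 3221920/3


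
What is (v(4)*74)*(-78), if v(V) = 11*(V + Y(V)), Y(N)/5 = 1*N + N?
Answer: -2793648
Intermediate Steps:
Y(N) = 10*N (Y(N) = 5*(1*N + N) = 5*(N + N) = 5*(2*N) = 10*N)
v(V) = 121*V (v(V) = 11*(V + 10*V) = 11*(11*V) = 121*V)
(v(4)*74)*(-78) = ((121*4)*74)*(-78) = (484*74)*(-78) = 35816*(-78) = -2793648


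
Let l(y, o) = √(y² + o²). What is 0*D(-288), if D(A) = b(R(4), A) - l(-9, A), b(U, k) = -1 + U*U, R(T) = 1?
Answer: 0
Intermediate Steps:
b(U, k) = -1 + U²
l(y, o) = √(o² + y²)
D(A) = -√(81 + A²) (D(A) = (-1 + 1²) - √(A² + (-9)²) = (-1 + 1) - √(A² + 81) = 0 - √(81 + A²) = -√(81 + A²))
0*D(-288) = 0*(-√(81 + (-288)²)) = 0*(-√(81 + 82944)) = 0*(-√83025) = 0*(-45*√41) = 0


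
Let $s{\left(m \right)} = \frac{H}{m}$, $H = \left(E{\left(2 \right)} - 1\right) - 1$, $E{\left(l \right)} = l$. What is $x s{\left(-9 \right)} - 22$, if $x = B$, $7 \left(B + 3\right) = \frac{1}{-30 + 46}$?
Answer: $-22$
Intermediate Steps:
$B = - \frac{335}{112}$ ($B = -3 + \frac{1}{7 \left(-30 + 46\right)} = -3 + \frac{1}{7 \cdot 16} = -3 + \frac{1}{7} \cdot \frac{1}{16} = -3 + \frac{1}{112} = - \frac{335}{112} \approx -2.9911$)
$H = 0$ ($H = \left(2 - 1\right) - 1 = 1 - 1 = 0$)
$s{\left(m \right)} = 0$ ($s{\left(m \right)} = \frac{0}{m} = 0$)
$x = - \frac{335}{112} \approx -2.9911$
$x s{\left(-9 \right)} - 22 = \left(- \frac{335}{112}\right) 0 - 22 = 0 - 22 = -22$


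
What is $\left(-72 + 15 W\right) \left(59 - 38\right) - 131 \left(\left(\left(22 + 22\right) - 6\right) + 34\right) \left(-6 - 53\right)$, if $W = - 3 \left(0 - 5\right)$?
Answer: $559701$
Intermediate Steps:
$W = 15$ ($W = \left(-3\right) \left(-5\right) = 15$)
$\left(-72 + 15 W\right) \left(59 - 38\right) - 131 \left(\left(\left(22 + 22\right) - 6\right) + 34\right) \left(-6 - 53\right) = \left(-72 + 15 \cdot 15\right) \left(59 - 38\right) - 131 \left(\left(\left(22 + 22\right) - 6\right) + 34\right) \left(-6 - 53\right) = \left(-72 + 225\right) 21 - 131 \left(\left(44 - 6\right) + 34\right) \left(-59\right) = 153 \cdot 21 - 131 \left(38 + 34\right) \left(-59\right) = 3213 - 131 \cdot 72 \left(-59\right) = 3213 - -556488 = 3213 + 556488 = 559701$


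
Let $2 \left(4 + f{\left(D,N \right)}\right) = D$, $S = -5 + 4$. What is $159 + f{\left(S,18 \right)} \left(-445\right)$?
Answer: $\frac{4323}{2} \approx 2161.5$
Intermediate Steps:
$S = -1$
$f{\left(D,N \right)} = -4 + \frac{D}{2}$
$159 + f{\left(S,18 \right)} \left(-445\right) = 159 + \left(-4 + \frac{1}{2} \left(-1\right)\right) \left(-445\right) = 159 + \left(-4 - \frac{1}{2}\right) \left(-445\right) = 159 - - \frac{4005}{2} = 159 + \frac{4005}{2} = \frac{4323}{2}$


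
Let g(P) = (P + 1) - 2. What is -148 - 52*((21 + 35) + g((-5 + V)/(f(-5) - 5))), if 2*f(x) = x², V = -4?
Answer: -14728/5 ≈ -2945.6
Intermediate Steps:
f(x) = x²/2
g(P) = -1 + P (g(P) = (1 + P) - 2 = -1 + P)
-148 - 52*((21 + 35) + g((-5 + V)/(f(-5) - 5))) = -148 - 52*((21 + 35) + (-1 + (-5 - 4)/((½)*(-5)² - 5))) = -148 - 52*(56 + (-1 - 9/((½)*25 - 5))) = -148 - 52*(56 + (-1 - 9/(25/2 - 5))) = -148 - 52*(56 + (-1 - 9/15/2)) = -148 - 52*(56 + (-1 - 9*2/15)) = -148 - 52*(56 + (-1 - 6/5)) = -148 - 52*(56 - 11/5) = -148 - 52*269/5 = -148 - 13988/5 = -14728/5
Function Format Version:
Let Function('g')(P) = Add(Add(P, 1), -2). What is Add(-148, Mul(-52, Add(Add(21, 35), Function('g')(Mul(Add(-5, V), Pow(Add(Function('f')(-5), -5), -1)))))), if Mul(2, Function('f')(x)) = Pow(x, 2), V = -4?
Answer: Rational(-14728, 5) ≈ -2945.6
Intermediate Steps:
Function('f')(x) = Mul(Rational(1, 2), Pow(x, 2))
Function('g')(P) = Add(-1, P) (Function('g')(P) = Add(Add(1, P), -2) = Add(-1, P))
Add(-148, Mul(-52, Add(Add(21, 35), Function('g')(Mul(Add(-5, V), Pow(Add(Function('f')(-5), -5), -1)))))) = Add(-148, Mul(-52, Add(Add(21, 35), Add(-1, Mul(Add(-5, -4), Pow(Add(Mul(Rational(1, 2), Pow(-5, 2)), -5), -1)))))) = Add(-148, Mul(-52, Add(56, Add(-1, Mul(-9, Pow(Add(Mul(Rational(1, 2), 25), -5), -1)))))) = Add(-148, Mul(-52, Add(56, Add(-1, Mul(-9, Pow(Add(Rational(25, 2), -5), -1)))))) = Add(-148, Mul(-52, Add(56, Add(-1, Mul(-9, Pow(Rational(15, 2), -1)))))) = Add(-148, Mul(-52, Add(56, Add(-1, Mul(-9, Rational(2, 15)))))) = Add(-148, Mul(-52, Add(56, Add(-1, Rational(-6, 5))))) = Add(-148, Mul(-52, Add(56, Rational(-11, 5)))) = Add(-148, Mul(-52, Rational(269, 5))) = Add(-148, Rational(-13988, 5)) = Rational(-14728, 5)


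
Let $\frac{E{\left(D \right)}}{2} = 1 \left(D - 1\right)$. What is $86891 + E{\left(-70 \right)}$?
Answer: $86749$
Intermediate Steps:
$E{\left(D \right)} = -2 + 2 D$ ($E{\left(D \right)} = 2 \cdot 1 \left(D - 1\right) = 2 \cdot 1 \left(-1 + D\right) = 2 \left(-1 + D\right) = -2 + 2 D$)
$86891 + E{\left(-70 \right)} = 86891 + \left(-2 + 2 \left(-70\right)\right) = 86891 - 142 = 86749$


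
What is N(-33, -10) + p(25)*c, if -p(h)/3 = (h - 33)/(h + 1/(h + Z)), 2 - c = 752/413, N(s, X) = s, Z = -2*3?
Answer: -1613415/49147 ≈ -32.828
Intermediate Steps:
Z = -6
c = 74/413 (c = 2 - 752/413 = 74/413 ≈ 0.17918)
p(h) = -3*(-33 + h)/(h + 1/(-6 + h)) (p(h) = -3*(h - 33)/(h + 1/(h - 6)) = -3*(-33 + h)/(h + 1/(-6 + h)))
N(-33, -10) + p(25)*c = -33 + (3*(-198 - 1*25² + 39*25)/(1 + 25² - 6*25))*(74/413) = -33 + (3*(-198 - 1*625 + 975)/(1 + 625 - 150))*(74/413) = -33 + (3*(-198 - 625 + 975)/476)*(74/413) = -33 + (3*(1/476)*152)*(74/413) = -33 + (114/119)*(74/413) = -33 + 8436/49147 = -1613415/49147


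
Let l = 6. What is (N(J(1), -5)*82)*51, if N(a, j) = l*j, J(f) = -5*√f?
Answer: -125460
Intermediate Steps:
N(a, j) = 6*j
(N(J(1), -5)*82)*51 = ((6*(-5))*82)*51 = -30*82*51 = -2460*51 = -125460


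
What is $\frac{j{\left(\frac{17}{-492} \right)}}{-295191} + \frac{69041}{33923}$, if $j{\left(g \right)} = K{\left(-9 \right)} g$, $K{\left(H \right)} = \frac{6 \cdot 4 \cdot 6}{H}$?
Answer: $\frac{2506772358449}{1231693008039} \approx 2.0352$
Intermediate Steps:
$K{\left(H \right)} = \frac{144}{H}$ ($K{\left(H \right)} = \frac{24 \cdot 6}{H} = \frac{144}{H}$)
$j{\left(g \right)} = - 16 g$ ($j{\left(g \right)} = \frac{144}{-9} g = 144 \left(- \frac{1}{9}\right) g = - 16 g$)
$\frac{j{\left(\frac{17}{-492} \right)}}{-295191} + \frac{69041}{33923} = \frac{\left(-16\right) \frac{17}{-492}}{-295191} + \frac{69041}{33923} = - 16 \cdot 17 \left(- \frac{1}{492}\right) \left(- \frac{1}{295191}\right) + 69041 \cdot \frac{1}{33923} = \left(-16\right) \left(- \frac{17}{492}\right) \left(- \frac{1}{295191}\right) + \frac{69041}{33923} = \frac{68}{123} \left(- \frac{1}{295191}\right) + \frac{69041}{33923} = - \frac{68}{36308493} + \frac{69041}{33923} = \frac{2506772358449}{1231693008039}$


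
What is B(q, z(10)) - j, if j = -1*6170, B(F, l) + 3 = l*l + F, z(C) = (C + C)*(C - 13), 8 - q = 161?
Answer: 9614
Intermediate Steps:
q = -153 (q = 8 - 1*161 = 8 - 161 = -153)
z(C) = 2*C*(-13 + C) (z(C) = (2*C)*(-13 + C) = 2*C*(-13 + C))
B(F, l) = -3 + F + l² (B(F, l) = -3 + (l*l + F) = -3 + (l² + F) = -3 + (F + l²) = -3 + F + l²)
j = -6170
B(q, z(10)) - j = (-3 - 153 + (2*10*(-13 + 10))²) - 1*(-6170) = (-3 - 153 + (2*10*(-3))²) + 6170 = (-3 - 153 + (-60)²) + 6170 = (-3 - 153 + 3600) + 6170 = 3444 + 6170 = 9614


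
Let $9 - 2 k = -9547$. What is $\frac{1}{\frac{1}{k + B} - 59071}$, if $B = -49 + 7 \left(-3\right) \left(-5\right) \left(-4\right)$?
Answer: $- \frac{4309}{254536938} \approx -1.6929 \cdot 10^{-5}$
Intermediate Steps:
$k = 4778$ ($k = \frac{9}{2} - - \frac{9547}{2} = \frac{9}{2} + \frac{9547}{2} = 4778$)
$B = -469$ ($B = -49 + 7 \cdot 15 \left(-4\right) = -49 + 7 \left(-60\right) = -49 - 420 = -469$)
$\frac{1}{\frac{1}{k + B} - 59071} = \frac{1}{\frac{1}{4778 - 469} - 59071} = \frac{1}{\frac{1}{4309} - 59071} = \frac{1}{- \frac{254536938}{4309}} = - \frac{4309}{254536938}$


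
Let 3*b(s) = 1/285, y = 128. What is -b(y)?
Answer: -1/855 ≈ -0.0011696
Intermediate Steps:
b(s) = 1/855 (b(s) = (1/3)/285 = (1/3)*(1/285) = 1/855)
-b(y) = -1*1/855 = -1/855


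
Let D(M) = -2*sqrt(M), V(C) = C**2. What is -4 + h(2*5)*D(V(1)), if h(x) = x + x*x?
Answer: -224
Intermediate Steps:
h(x) = x + x**2
-4 + h(2*5)*D(V(1)) = -4 + ((2*5)*(1 + 2*5))*(-2*sqrt(1**2)) = -4 + (10*(1 + 10))*(-2*sqrt(1)) = -4 + (10*11)*(-2*1) = -4 + 110*(-2) = -4 - 220 = -224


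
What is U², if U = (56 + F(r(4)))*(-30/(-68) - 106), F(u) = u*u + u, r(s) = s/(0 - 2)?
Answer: 10832854561/289 ≈ 3.7484e+7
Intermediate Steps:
r(s) = -s/2 (r(s) = s/(-2) = s*(-½) = -s/2)
F(u) = u + u² (F(u) = u² + u = u + u²)
U = -104081/17 (U = (56 + (-½*4)*(1 - ½*4))*(-30/(-68) - 106) = (56 - 2*(1 - 2))*(-30*(-1/68) - 106) = (56 - 2*(-1))*(15/34 - 106) = (56 + 2)*(-3589/34) = 58*(-3589/34) = -104081/17 ≈ -6122.4)
U² = (-104081/17)² = 10832854561/289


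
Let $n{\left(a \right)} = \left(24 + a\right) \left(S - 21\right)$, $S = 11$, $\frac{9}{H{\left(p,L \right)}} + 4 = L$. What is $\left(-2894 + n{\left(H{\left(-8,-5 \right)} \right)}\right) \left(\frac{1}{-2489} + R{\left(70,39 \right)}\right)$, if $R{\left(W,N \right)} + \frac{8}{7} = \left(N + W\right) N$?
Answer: $- \frac{231317373496}{17423} \approx -1.3277 \cdot 10^{7}$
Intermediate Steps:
$H{\left(p,L \right)} = \frac{9}{-4 + L}$
$R{\left(W,N \right)} = - \frac{8}{7} + N \left(N + W\right)$ ($R{\left(W,N \right)} = - \frac{8}{7} + \left(N + W\right) N = - \frac{8}{7} + N \left(N + W\right)$)
$n{\left(a \right)} = -240 - 10 a$ ($n{\left(a \right)} = \left(24 + a\right) \left(11 - 21\right) = \left(24 + a\right) \left(-10\right) = -240 - 10 a$)
$\left(-2894 + n{\left(H{\left(-8,-5 \right)} \right)}\right) \left(\frac{1}{-2489} + R{\left(70,39 \right)}\right) = \left(-2894 - \left(240 + 10 \frac{9}{-4 - 5}\right)\right) \left(\frac{1}{-2489} + \left(- \frac{8}{7} + 39^{2} + 39 \cdot 70\right)\right) = \left(-2894 - \left(240 + 10 \frac{9}{-9}\right)\right) \left(- \frac{1}{2489} + \left(- \frac{8}{7} + 1521 + 2730\right)\right) = \left(-2894 - \left(240 + 10 \cdot 9 \left(- \frac{1}{9}\right)\right)\right) \left(- \frac{1}{2489} + \frac{29749}{7}\right) = \left(-2894 - 230\right) \frac{74045254}{17423} = \left(-3124\right) \frac{74045254}{17423} = - \frac{231317373496}{17423}$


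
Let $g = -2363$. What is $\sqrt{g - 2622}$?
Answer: $i \sqrt{4985} \approx 70.604 i$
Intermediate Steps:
$\sqrt{g - 2622} = \sqrt{-2363 - 2622} = \sqrt{-4985} = i \sqrt{4985}$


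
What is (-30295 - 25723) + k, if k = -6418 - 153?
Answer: -62589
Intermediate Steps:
k = -6571
(-30295 - 25723) + k = (-30295 - 25723) - 6571 = -56018 - 6571 = -62589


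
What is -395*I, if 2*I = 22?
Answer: -4345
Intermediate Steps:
I = 11 (I = (½)*22 = 11)
-395*I = -395*11 = -4345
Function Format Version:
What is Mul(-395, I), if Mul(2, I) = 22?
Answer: -4345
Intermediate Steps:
I = 11 (I = Mul(Rational(1, 2), 22) = 11)
Mul(-395, I) = Mul(-395, 11) = -4345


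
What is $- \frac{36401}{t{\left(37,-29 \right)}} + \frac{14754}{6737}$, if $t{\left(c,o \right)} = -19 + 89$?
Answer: $- \frac{244200757}{471590} \approx -517.82$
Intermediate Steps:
$t{\left(c,o \right)} = 70$
$- \frac{36401}{t{\left(37,-29 \right)}} + \frac{14754}{6737} = - \frac{36401}{70} + \frac{14754}{6737} = - \frac{244200757}{471590}$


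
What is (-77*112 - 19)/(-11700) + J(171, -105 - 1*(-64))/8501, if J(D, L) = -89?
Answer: 24144281/33153900 ≈ 0.72825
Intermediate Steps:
(-77*112 - 19)/(-11700) + J(171, -105 - 1*(-64))/8501 = (-77*112 - 19)/(-11700) - 89/8501 = (-8624 - 19)*(-1/11700) - 89*1/8501 = -8643*(-1/11700) - 89/8501 = 2881/3900 - 89/8501 = 24144281/33153900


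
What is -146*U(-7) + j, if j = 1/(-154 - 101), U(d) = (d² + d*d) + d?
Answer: -3387931/255 ≈ -13286.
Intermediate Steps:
U(d) = d + 2*d² (U(d) = (d² + d²) + d = 2*d² + d = d + 2*d²)
j = -1/255 (j = 1/(-255) = -1/255 ≈ -0.0039216)
-146*U(-7) + j = -(-1022)*(1 + 2*(-7)) - 1/255 = -(-1022)*(1 - 14) - 1/255 = -(-1022)*(-13) - 1/255 = -146*91 - 1/255 = -13286 - 1/255 = -3387931/255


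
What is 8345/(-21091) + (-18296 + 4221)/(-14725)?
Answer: 6959028/12422599 ≈ 0.56019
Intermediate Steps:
8345/(-21091) + (-18296 + 4221)/(-14725) = 8345*(-1/21091) - 14075*(-1/14725) = -8345/21091 + 563/589 = 6959028/12422599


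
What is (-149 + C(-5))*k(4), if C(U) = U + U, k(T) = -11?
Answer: 1749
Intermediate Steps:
C(U) = 2*U
(-149 + C(-5))*k(4) = (-149 + 2*(-5))*(-11) = (-149 - 10)*(-11) = -159*(-11) = 1749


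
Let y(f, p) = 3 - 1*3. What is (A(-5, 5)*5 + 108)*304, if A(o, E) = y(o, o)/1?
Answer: 32832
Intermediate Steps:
y(f, p) = 0 (y(f, p) = 3 - 3 = 0)
A(o, E) = 0 (A(o, E) = 0/1 = 0*1 = 0)
(A(-5, 5)*5 + 108)*304 = (0*5 + 108)*304 = (0 + 108)*304 = 108*304 = 32832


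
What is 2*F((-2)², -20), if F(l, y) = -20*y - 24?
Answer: 752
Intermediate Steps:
F(l, y) = -24 - 20*y
2*F((-2)², -20) = 2*(-24 - 20*(-20)) = 2*(-24 + 400) = 2*376 = 752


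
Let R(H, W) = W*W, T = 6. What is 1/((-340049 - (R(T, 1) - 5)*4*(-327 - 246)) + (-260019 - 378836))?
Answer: -1/988072 ≈ -1.0121e-6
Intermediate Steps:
R(H, W) = W²
1/((-340049 - (R(T, 1) - 5)*4*(-327 - 246)) + (-260019 - 378836)) = 1/((-340049 - (1² - 5)*4*(-327 - 246)) + (-260019 - 378836)) = 1/((-340049 - (1 - 5)*4*(-573)) - 638855) = 1/((-340049 - (-4*4)*(-573)) - 638855) = 1/((-340049 - (-16)*(-573)) - 638855) = 1/((-340049 - 1*9168) - 638855) = 1/((-340049 - 9168) - 638855) = 1/(-349217 - 638855) = 1/(-988072) = -1/988072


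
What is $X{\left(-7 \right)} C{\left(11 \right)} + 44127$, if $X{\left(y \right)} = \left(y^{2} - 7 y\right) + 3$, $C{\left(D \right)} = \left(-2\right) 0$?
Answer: $44127$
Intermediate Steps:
$C{\left(D \right)} = 0$
$X{\left(y \right)} = 3 + y^{2} - 7 y$
$X{\left(-7 \right)} C{\left(11 \right)} + 44127 = \left(3 + \left(-7\right)^{2} - -49\right) 0 + 44127 = \left(3 + 49 + 49\right) 0 + 44127 = 101 \cdot 0 + 44127 = 0 + 44127 = 44127$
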